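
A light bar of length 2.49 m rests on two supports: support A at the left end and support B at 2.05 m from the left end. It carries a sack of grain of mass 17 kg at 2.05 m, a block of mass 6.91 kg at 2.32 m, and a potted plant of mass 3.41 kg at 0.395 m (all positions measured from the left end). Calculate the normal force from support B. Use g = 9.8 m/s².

Take moments about support A.
Sack of grain: 17 × 9.8 = 166.6 N down at 2.05 m → arm 2.05 m, τ = 166.6 × 2.05 = 341.5 N·m clockwise.
Block: 6.91 × 9.8 = 67.72 N down at 2.32 m → arm 2.32 m, τ = 67.72 × 2.32 = 157.1 N·m clockwise.
Potted plant: 3.41 × 9.8 = 33.42 N down at 0.395 m → arm 0.395 m, τ = 33.42 × 0.395 = 13.2 N·m clockwise.
Net load moment about support A = 511.8 N·m clockwise.
Reaction R at support B is upward at 2.05 m, arm 2.05 m → moment R × 2.05 counterclockwise.
Στ = 0 ⇒ R × 2.05 = 511.8 ⇒ R = 250 N.

R_B ≈ 250 N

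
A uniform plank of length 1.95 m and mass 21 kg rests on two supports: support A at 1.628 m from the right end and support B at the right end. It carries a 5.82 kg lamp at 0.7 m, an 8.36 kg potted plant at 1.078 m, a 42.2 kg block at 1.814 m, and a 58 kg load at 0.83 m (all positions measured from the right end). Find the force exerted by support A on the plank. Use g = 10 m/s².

R_A ≈ 972 N

About support B:
Beam weight: 21 × 10 = 210 N down at 0.975 m → arm 0.975 m, τ = 210 × 0.975 = 204.8 N·m counterclockwise.
Lamp: 5.82 × 10 = 58.2 N down at 0.7 m → arm 0.7 m, τ = 58.2 × 0.7 = 40.74 N·m counterclockwise.
Potted plant: 8.36 × 10 = 83.6 N down at 1.078 m → arm 1.078 m, τ = 83.6 × 1.078 = 90.12 N·m counterclockwise.
Block: 42.2 × 10 = 422 N down at 1.814 m → arm 1.814 m, τ = 422 × 1.814 = 765.5 N·m counterclockwise.
Load: 58 × 10 = 580 N down at 0.83 m → arm 0.83 m, τ = 580 × 0.83 = 481.4 N·m counterclockwise.
Net load moment about support B = 1583 N·m counterclockwise.
Reaction R at support A is upward at 1.628 m, arm 1.628 m → moment R × 1.628 clockwise.
Balancing moments: R × 1.628 = 1583, giving R = 972 N.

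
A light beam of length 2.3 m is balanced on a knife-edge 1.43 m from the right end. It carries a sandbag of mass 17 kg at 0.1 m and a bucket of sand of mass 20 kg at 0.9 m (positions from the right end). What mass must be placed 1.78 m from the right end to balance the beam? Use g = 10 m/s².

m ≈ 94.9 kg

Choose the knife-edge (at 1.43 m from the right end) as the axis so the support reaction has zero arm there.
Sandbag: 17 × 10 = 170 N down at 0.1 m → arm 1.33 m, τ = 170 × 1.33 = 226.1 N·m clockwise.
Bucket of sand: 20 × 10 = 200 N down at 0.9 m → arm 0.53 m, τ = 200 × 0.53 = 106 N·m clockwise.
Net moment of known loads = 332.1 N·m clockwise.
An unknown mass m at 1.78 m has arm 0.35 m; its moment is m·g·0.35 counterclockwise.
For rotational equilibrium, m × 10 × 0.35 = 332.1, so m = 332.1 / (10 × 0.35) = 94.9 kg.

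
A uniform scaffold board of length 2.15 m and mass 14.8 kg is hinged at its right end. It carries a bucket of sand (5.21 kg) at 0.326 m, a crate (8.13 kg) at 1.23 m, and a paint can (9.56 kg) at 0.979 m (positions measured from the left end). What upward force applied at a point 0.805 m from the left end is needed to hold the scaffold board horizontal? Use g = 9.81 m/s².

Taking torques about the right end:
Beam weight: 14.8 × 9.81 = 145.2 N down at 1.075 m → arm 1.075 m, τ = 145.2 × 1.075 = 156.1 N·m counterclockwise.
Bucket of sand: 5.21 × 9.81 = 51.11 N down at 0.326 m → arm 1.824 m, τ = 51.11 × 1.824 = 93.22 N·m counterclockwise.
Crate: 8.13 × 9.81 = 79.76 N down at 1.23 m → arm 0.92 m, τ = 79.76 × 0.92 = 73.38 N·m counterclockwise.
Paint can: 9.56 × 9.81 = 93.78 N down at 0.979 m → arm 1.171 m, τ = 93.78 × 1.171 = 109.8 N·m counterclockwise.
Net moment of the loads = 432.5 N·m counterclockwise.
The upward force F acts at a point 0.805 m from the left end, arm 1.345 m, giving F × 1.345 clockwise.
Στ = 0 ⇒ F × 1.345 = 432.5 ⇒ F = 432.5 / 1.345 = 322 N.

F ≈ 322 N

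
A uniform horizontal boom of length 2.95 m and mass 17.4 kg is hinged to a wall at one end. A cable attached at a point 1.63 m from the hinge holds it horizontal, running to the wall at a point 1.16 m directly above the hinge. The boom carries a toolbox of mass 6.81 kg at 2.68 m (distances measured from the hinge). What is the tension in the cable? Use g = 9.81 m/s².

About the hinge:
Beam weight: 17.4 × 9.81 = 170.7 N down at 1.475 m → arm 1.475 m, τ = 170.7 × 1.475 = 251.8 N·m clockwise.
Toolbox: 6.81 × 9.81 = 66.81 N down at 2.68 m → arm 2.68 m, τ = 66.81 × 2.68 = 179.1 N·m clockwise.
Total clockwise load moment = 430.9 N·m.
The cable tension T acts at 1.63 m; only its component perpendicular to the boom, T sinθ, produces torque. sinθ = h/√(h²+d²) = 1.16/√(1.16²+1.63²) = 0.5798.
Balancing moments: T × 1.63 × 0.5798 = 430.9, giving T = 430.9 / 0.9451 = 456 N.

T ≈ 456 N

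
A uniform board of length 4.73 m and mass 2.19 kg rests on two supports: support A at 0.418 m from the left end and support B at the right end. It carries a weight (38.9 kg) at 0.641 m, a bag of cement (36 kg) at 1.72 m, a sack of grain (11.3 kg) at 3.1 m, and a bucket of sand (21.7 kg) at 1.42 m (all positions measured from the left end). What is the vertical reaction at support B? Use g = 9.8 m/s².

R_B ≈ 254 N

Take moments about support A.
Beam weight: 2.19 × 9.8 = 21.46 N down at 2.365 m → arm 1.947 m, τ = 21.46 × 1.947 = 41.78 N·m clockwise.
Weight: 38.9 × 9.8 = 381.2 N down at 0.641 m → arm 0.223 m, τ = 381.2 × 0.223 = 85.01 N·m clockwise.
Bag of cement: 36 × 9.8 = 352.8 N down at 1.72 m → arm 1.302 m, τ = 352.8 × 1.302 = 459.3 N·m clockwise.
Sack of grain: 11.3 × 9.8 = 110.7 N down at 3.1 m → arm 2.682 m, τ = 110.7 × 2.682 = 296.9 N·m clockwise.
Bucket of sand: 21.7 × 9.8 = 212.7 N down at 1.42 m → arm 1.002 m, τ = 212.7 × 1.002 = 213.1 N·m clockwise.
Net load moment about support A = 1096 N·m clockwise.
Reaction R at support B is upward at 4.73 m, arm 4.312 m → moment R × 4.312 counterclockwise.
Στ = 0 ⇒ R × 4.312 = 1096 ⇒ R = 254 N.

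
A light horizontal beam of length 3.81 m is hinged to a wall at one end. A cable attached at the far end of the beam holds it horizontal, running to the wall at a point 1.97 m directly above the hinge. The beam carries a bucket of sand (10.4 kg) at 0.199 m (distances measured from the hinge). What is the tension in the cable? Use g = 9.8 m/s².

T ≈ 11.6 N

Take moments about the hinge.
Bucket of sand: 10.4 × 9.8 = 101.9 N down at 0.199 m → arm 0.199 m, τ = 101.9 × 0.199 = 20.28 N·m clockwise.
Total clockwise load moment = 20.28 N·m.
The cable tension T acts at 3.81 m; only its component perpendicular to the beam, T sinθ, produces torque. sinθ = h/√(h²+d²) = 1.97/√(1.97²+3.81²) = 0.4593.
For rotational equilibrium, T × 3.81 × 0.4593 = 20.28, so T = 20.28 / 1.75 = 11.6 N.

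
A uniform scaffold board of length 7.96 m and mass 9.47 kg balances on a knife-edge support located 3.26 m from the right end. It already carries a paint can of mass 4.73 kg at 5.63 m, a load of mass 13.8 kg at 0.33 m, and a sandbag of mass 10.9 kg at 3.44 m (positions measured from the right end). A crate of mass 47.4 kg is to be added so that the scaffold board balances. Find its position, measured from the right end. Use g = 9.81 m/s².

Sum moments about the knife-edge support (at 3.26 m from the right end) (the support reaction has zero arm there).
Beam weight: 9.47 × 9.81 = 92.9 N down at 3.98 m → arm 0.72 m, τ = 92.9 × 0.72 = 66.89 N·m counterclockwise.
Paint can: 4.73 × 9.81 = 46.4 N down at 5.63 m → arm 2.37 m, τ = 46.4 × 2.37 = 110 N·m counterclockwise.
Load: 13.8 × 9.81 = 135.4 N down at 0.33 m → arm 2.93 m, τ = 135.4 × 2.93 = 396.7 N·m clockwise.
Sandbag: 10.9 × 9.81 = 106.9 N down at 3.44 m → arm 0.18 m, τ = 106.9 × 0.18 = 19.24 N·m counterclockwise.
Net moment of existing loads = 200.6 N·m clockwise.
The crate weighs 47.4 × 9.81 = 465 N and must supply an equal counterclockwise moment, so its lever arm about the knife-edge support is 200.6 / 465 = 0.431 m.
That puts it at 3.26 + 0.431 = 3.69 m from the right end.

x ≈ 3.69 m from the right end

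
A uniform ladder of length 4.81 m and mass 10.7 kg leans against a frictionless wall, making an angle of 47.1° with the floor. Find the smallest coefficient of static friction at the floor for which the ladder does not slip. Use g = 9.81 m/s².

Taking torques about the foot of the ladder:
Ladder weight 10.7×9.81 = 105 N acts at 2.405 m along the ladder; its horizontal arm is 2.405·cos47.1° = 1.637 m → τ = 171.9 N·m clockwise.
Wall normal N acts horizontally at the top; its moment arm is the height L sinθ = 4.81·sin47.1° = 3.524 m, counterclockwise.
For rotational equilibrium, N × 3.524 = 171.9, so N = 48.78 N.
ΣFx = 0 ⇒ f = N_wall = 48.78 N. ΣFy = 0 ⇒ N_floor = 105 N.
μ_min = f / N_floor = 48.78 / 105 = 0.465.

μ_min ≈ 0.465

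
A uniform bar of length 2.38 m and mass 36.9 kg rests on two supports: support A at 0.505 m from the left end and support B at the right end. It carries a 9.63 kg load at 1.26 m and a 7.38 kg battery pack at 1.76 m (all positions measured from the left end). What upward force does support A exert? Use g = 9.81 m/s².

Take moments about support B.
Beam weight: 36.9 × 9.81 = 362 N down at 1.19 m → arm 1.19 m, τ = 362 × 1.19 = 430.8 N·m counterclockwise.
Load: 9.63 × 9.81 = 94.47 N down at 1.26 m → arm 1.12 m, τ = 94.47 × 1.12 = 105.8 N·m counterclockwise.
Battery pack: 7.38 × 9.81 = 72.4 N down at 1.76 m → arm 0.62 m, τ = 72.4 × 0.62 = 44.89 N·m counterclockwise.
Net load moment about support B = 581.5 N·m counterclockwise.
Reaction R at support A is upward at 0.505 m, arm 1.875 m → moment R × 1.875 clockwise.
Στ = 0 ⇒ R × 1.875 = 581.5 ⇒ R = 310 N.

R_A ≈ 310 N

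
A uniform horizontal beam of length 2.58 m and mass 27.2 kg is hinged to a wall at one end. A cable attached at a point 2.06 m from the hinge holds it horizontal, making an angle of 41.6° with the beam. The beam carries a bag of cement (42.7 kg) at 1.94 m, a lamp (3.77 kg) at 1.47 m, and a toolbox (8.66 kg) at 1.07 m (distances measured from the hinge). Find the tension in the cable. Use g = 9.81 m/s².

T ≈ 952 N

Choose the hinge as the axis so the unknown hinge reaction has zero arm there.
Beam weight: 27.2 × 9.81 = 266.8 N down at 1.29 m → arm 1.29 m, τ = 266.8 × 1.29 = 344.2 N·m clockwise.
Bag of cement: 42.7 × 9.81 = 418.9 N down at 1.94 m → arm 1.94 m, τ = 418.9 × 1.94 = 812.7 N·m clockwise.
Lamp: 3.77 × 9.81 = 36.98 N down at 1.47 m → arm 1.47 m, τ = 36.98 × 1.47 = 54.36 N·m clockwise.
Toolbox: 8.66 × 9.81 = 84.95 N down at 1.07 m → arm 1.07 m, τ = 84.95 × 1.07 = 90.9 N·m clockwise.
Total clockwise load moment = 1302 N·m.
The cable tension T acts at 2.06 m; only its component perpendicular to the beam, T sinθ, produces torque. sin 41.6° = 0.6639.
Στ = 0 ⇒ T × 2.06 × 0.6639 = 1302 ⇒ T = 1302 / 1.368 = 952 N.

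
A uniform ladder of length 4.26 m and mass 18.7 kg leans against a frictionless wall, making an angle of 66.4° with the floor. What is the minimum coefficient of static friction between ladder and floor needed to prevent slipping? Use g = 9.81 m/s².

Choose the foot of the ladder as the axis so the floor normal and friction both act there and drop out.
Ladder weight 18.7×9.81 = 183.4 N acts at 2.13 m along the ladder; its horizontal arm is 2.13·cos66.4° = 0.8527 m → τ = 156.4 N·m clockwise.
Wall normal N acts horizontally at the top; its moment arm is the height L sinθ = 4.26·sin66.4° = 3.904 m, counterclockwise.
Στ = 0 ⇒ N × 3.904 = 156.4 ⇒ N = 40.06 N.
ΣFx = 0 ⇒ f = N_wall = 40.06 N. ΣFy = 0 ⇒ N_floor = 183.4 N.
μ_min = f / N_floor = 40.06 / 183.4 = 0.218.

μ_min ≈ 0.218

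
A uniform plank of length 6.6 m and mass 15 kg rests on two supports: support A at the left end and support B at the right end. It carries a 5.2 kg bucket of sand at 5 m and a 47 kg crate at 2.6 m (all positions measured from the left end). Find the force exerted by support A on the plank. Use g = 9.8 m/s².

R_A ≈ 365 N

Taking torques about support B:
Beam weight: 15 × 9.8 = 147 N down at 3.3 m → arm 3.3 m, τ = 147 × 3.3 = 485.1 N·m counterclockwise.
Bucket of sand: 5.2 × 9.8 = 50.96 N down at 5 m → arm 1.6 m, τ = 50.96 × 1.6 = 81.54 N·m counterclockwise.
Crate: 47 × 9.8 = 460.6 N down at 2.6 m → arm 4 m, τ = 460.6 × 4 = 1842 N·m counterclockwise.
Net load moment about support B = 2409 N·m counterclockwise.
Reaction R at support A is upward at 0 m, arm 6.6 m → moment R × 6.6 clockwise.
Στ = 0 ⇒ R × 6.6 = 2409 ⇒ R = 365 N.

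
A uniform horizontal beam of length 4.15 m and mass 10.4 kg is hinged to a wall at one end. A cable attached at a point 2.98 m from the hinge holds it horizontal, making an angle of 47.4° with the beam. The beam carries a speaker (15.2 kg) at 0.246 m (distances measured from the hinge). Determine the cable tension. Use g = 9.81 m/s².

Choose the hinge as the axis so the unknown hinge reaction has zero arm there.
Beam weight: 10.4 × 9.81 = 102 N down at 2.075 m → arm 2.075 m, τ = 102 × 2.075 = 211.7 N·m clockwise.
Speaker: 15.2 × 9.81 = 149.1 N down at 0.246 m → arm 0.246 m, τ = 149.1 × 0.246 = 36.68 N·m clockwise.
Total clockwise load moment = 248.4 N·m.
The cable tension T acts at 2.98 m; only its component perpendicular to the beam, T sinθ, produces torque. sin 47.4° = 0.7361.
Setting net torque to zero: T × 2.98 × 0.7361 = 248.4 → T = 248.4 / 2.194 = 113 N.

T ≈ 113 N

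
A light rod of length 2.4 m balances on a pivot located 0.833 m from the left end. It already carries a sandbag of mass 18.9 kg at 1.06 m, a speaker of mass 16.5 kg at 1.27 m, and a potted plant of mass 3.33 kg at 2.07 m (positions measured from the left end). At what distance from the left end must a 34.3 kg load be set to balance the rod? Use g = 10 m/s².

Sum moments about the pivot (at 0.833 m from the left end) (the support reaction has zero arm there).
Sandbag: 18.9 × 10 = 189 N down at 1.06 m → arm 0.227 m, τ = 189 × 0.227 = 42.9 N·m clockwise.
Speaker: 16.5 × 10 = 165 N down at 1.27 m → arm 0.437 m, τ = 165 × 0.437 = 72.11 N·m clockwise.
Potted plant: 3.33 × 10 = 33.3 N down at 2.07 m → arm 1.237 m, τ = 33.3 × 1.237 = 41.19 N·m clockwise.
Net moment of existing loads = 156.2 N·m clockwise.
The load weighs 34.3 × 10 = 343 N and must supply an equal counterclockwise moment, so its lever arm about the pivot is 156.2 / 343 = 0.455 m.
That puts it at 0.833 − 0.455 = 0.378 m from the left end.

x ≈ 0.378 m from the left end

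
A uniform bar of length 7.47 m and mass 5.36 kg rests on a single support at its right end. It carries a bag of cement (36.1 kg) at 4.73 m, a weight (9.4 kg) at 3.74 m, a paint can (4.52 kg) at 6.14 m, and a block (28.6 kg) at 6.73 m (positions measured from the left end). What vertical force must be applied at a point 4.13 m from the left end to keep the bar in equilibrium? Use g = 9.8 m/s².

F ≈ 532 N

Sum moments about the right end (the unknown pivot reaction has zero arm there).
Beam weight: 5.36 × 9.8 = 52.53 N down at 3.735 m → arm 3.735 m, τ = 52.53 × 3.735 = 196.2 N·m counterclockwise.
Bag of cement: 36.1 × 9.8 = 353.8 N down at 4.73 m → arm 2.74 m, τ = 353.8 × 2.74 = 969.4 N·m counterclockwise.
Weight: 9.4 × 9.8 = 92.12 N down at 3.74 m → arm 3.73 m, τ = 92.12 × 3.73 = 343.6 N·m counterclockwise.
Paint can: 4.52 × 9.8 = 44.3 N down at 6.14 m → arm 1.33 m, τ = 44.3 × 1.33 = 58.92 N·m counterclockwise.
Block: 28.6 × 9.8 = 280.3 N down at 6.73 m → arm 0.74 m, τ = 280.3 × 0.74 = 207.4 N·m counterclockwise.
Net moment of the loads = 1776 N·m counterclockwise.
The upward force F acts at a point 4.13 m from the left end, arm 3.34 m, giving F × 3.34 clockwise.
Balancing moments: F × 3.34 = 1776, giving F = 1776 / 3.34 = 532 N.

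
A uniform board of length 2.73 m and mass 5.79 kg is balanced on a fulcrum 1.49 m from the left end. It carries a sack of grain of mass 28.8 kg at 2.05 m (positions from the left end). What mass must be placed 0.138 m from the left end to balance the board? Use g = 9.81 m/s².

m ≈ 11.4 kg

Take moments about the fulcrum (at 1.49 m from the left end).
Beam weight: 5.79 × 9.81 = 56.8 N down at 1.365 m → arm 0.125 m, τ = 56.8 × 0.125 = 7.1 N·m counterclockwise.
Sack of grain: 28.8 × 9.81 = 282.5 N down at 2.05 m → arm 0.56 m, τ = 282.5 × 0.56 = 158.2 N·m clockwise.
Net moment of known loads = 151.1 N·m clockwise.
An unknown mass m at 0.138 m has arm 1.352 m; its moment is m·g·1.352 counterclockwise.
Balancing moments: m × 9.81 × 1.352 = 151.1, giving m = 151.1 / (9.81 × 1.352) = 11.4 kg.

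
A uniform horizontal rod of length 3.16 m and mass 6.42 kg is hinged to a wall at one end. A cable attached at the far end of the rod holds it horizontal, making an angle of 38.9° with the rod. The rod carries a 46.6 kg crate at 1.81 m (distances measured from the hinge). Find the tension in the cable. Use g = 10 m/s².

T ≈ 476 N

Take moments about the hinge.
Beam weight: 6.42 × 10 = 64.2 N down at 1.58 m → arm 1.58 m, τ = 64.2 × 1.58 = 101.4 N·m clockwise.
Crate: 46.6 × 10 = 466 N down at 1.81 m → arm 1.81 m, τ = 466 × 1.81 = 843.5 N·m clockwise.
Total clockwise load moment = 944.9 N·m.
The cable tension T acts at 3.16 m; only its component perpendicular to the rod, T sinθ, produces torque. sin 38.9° = 0.628.
Setting net torque to zero: T × 3.16 × 0.628 = 944.9 → T = 944.9 / 1.984 = 476 N.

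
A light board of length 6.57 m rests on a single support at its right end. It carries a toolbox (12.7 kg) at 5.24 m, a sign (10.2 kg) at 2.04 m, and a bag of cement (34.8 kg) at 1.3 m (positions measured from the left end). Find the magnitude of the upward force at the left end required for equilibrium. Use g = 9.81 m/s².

Sum moments about the right end (the unknown pivot reaction has zero arm there).
Toolbox: 12.7 × 9.81 = 124.6 N down at 5.24 m → arm 1.33 m, τ = 124.6 × 1.33 = 165.7 N·m counterclockwise.
Sign: 10.2 × 9.81 = 100.1 N down at 2.04 m → arm 4.53 m, τ = 100.1 × 4.53 = 453.5 N·m counterclockwise.
Bag of cement: 34.8 × 9.81 = 341.4 N down at 1.3 m → arm 5.27 m, τ = 341.4 × 5.27 = 1799 N·m counterclockwise.
Net moment of the loads = 2418 N·m counterclockwise.
The upward force F acts at the left end, arm 6.57 m, giving F × 6.57 clockwise.
For rotational equilibrium, F × 6.57 = 2418, so F = 2418 / 6.57 = 368 N.

F ≈ 368 N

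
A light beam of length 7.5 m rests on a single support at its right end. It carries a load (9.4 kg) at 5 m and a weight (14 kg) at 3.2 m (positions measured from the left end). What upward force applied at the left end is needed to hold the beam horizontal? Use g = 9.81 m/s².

F ≈ 109 N

Choose the right end as the axis so the unknown pivot reaction has zero arm there.
Load: 9.4 × 9.81 = 92.21 N down at 5 m → arm 2.5 m, τ = 92.21 × 2.5 = 230.5 N·m counterclockwise.
Weight: 14 × 9.81 = 137.3 N down at 3.2 m → arm 4.3 m, τ = 137.3 × 4.3 = 590.4 N·m counterclockwise.
Net moment of the loads = 820.9 N·m counterclockwise.
The upward force F acts at the left end, arm 7.5 m, giving F × 7.5 clockwise.
Setting net torque to zero: F × 7.5 = 820.9 → F = 820.9 / 7.5 = 109 N.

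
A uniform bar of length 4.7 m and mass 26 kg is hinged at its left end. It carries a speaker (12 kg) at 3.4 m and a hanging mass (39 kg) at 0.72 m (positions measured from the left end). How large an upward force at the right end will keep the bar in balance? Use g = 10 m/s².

F ≈ 277 N

Taking torques about the left end:
Beam weight: 26 × 10 = 260 N down at 2.35 m → arm 2.35 m, τ = 260 × 2.35 = 611 N·m clockwise.
Speaker: 12 × 10 = 120 N down at 3.4 m → arm 3.4 m, τ = 120 × 3.4 = 408 N·m clockwise.
Hanging mass: 39 × 10 = 390 N down at 0.72 m → arm 0.72 m, τ = 390 × 0.72 = 280.8 N·m clockwise.
Net moment of the loads = 1300 N·m clockwise.
The upward force F acts at the right end, arm 4.7 m, giving F × 4.7 counterclockwise.
Στ = 0 ⇒ F × 4.7 = 1300 ⇒ F = 1300 / 4.7 = 277 N.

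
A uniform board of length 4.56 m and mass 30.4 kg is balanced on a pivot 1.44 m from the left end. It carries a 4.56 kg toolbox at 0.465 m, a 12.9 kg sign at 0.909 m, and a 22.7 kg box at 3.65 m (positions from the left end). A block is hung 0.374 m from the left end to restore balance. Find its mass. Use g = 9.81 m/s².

Choose the pivot (at 1.44 m from the left end) as the axis so the support reaction has zero arm there.
Beam weight: 30.4 × 9.81 = 298.2 N down at 2.28 m → arm 0.84 m, τ = 298.2 × 0.84 = 250.5 N·m clockwise.
Toolbox: 4.56 × 9.81 = 44.73 N down at 0.465 m → arm 0.975 m, τ = 44.73 × 0.975 = 43.61 N·m counterclockwise.
Sign: 12.9 × 9.81 = 126.5 N down at 0.909 m → arm 0.531 m, τ = 126.5 × 0.531 = 67.17 N·m counterclockwise.
Box: 22.7 × 9.81 = 222.7 N down at 3.65 m → arm 2.21 m, τ = 222.7 × 2.21 = 492.2 N·m clockwise.
Net moment of known loads = 631.9 N·m clockwise.
An unknown mass m at 0.374 m has arm 1.066 m; its moment is m·g·1.066 counterclockwise.
Setting net torque to zero: m × 9.81 × 1.066 = 631.9 → m = 631.9 / (9.81 × 1.066) = 60.4 kg.

m ≈ 60.4 kg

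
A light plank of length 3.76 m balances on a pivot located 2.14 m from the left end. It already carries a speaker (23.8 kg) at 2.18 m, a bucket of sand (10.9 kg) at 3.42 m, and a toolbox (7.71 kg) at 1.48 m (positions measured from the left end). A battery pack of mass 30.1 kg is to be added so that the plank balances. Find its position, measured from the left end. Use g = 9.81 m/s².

x ≈ 1.81 m from the left end

Take moments about the pivot (at 2.14 m from the left end).
Speaker: 23.8 × 9.81 = 233.5 N down at 2.18 m → arm 0.04 m, τ = 233.5 × 0.04 = 9.34 N·m clockwise.
Bucket of sand: 10.9 × 9.81 = 106.9 N down at 3.42 m → arm 1.28 m, τ = 106.9 × 1.28 = 136.8 N·m clockwise.
Toolbox: 7.71 × 9.81 = 75.64 N down at 1.48 m → arm 0.66 m, τ = 75.64 × 0.66 = 49.92 N·m counterclockwise.
Net moment of existing loads = 96.22 N·m clockwise.
The battery pack weighs 30.1 × 9.81 = 295.3 N and must supply an equal counterclockwise moment, so its lever arm about the pivot is 96.22 / 295.3 = 0.326 m.
That puts it at 2.14 − 0.326 = 1.81 m from the left end.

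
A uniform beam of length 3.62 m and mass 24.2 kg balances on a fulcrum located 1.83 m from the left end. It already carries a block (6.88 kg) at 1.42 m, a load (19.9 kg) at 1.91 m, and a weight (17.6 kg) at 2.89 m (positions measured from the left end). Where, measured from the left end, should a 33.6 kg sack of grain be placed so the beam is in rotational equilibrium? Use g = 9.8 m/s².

x ≈ 1.33 m from the left end

About the fulcrum (at 1.83 m from the left end):
Beam weight: 24.2 × 9.8 = 237.2 N down at 1.81 m → arm 0.02 m, τ = 237.2 × 0.02 = 4.744 N·m counterclockwise.
Block: 6.88 × 9.8 = 67.42 N down at 1.42 m → arm 0.41 m, τ = 67.42 × 0.41 = 27.64 N·m counterclockwise.
Load: 19.9 × 9.8 = 195 N down at 1.91 m → arm 0.08 m, τ = 195 × 0.08 = 15.6 N·m clockwise.
Weight: 17.6 × 9.8 = 172.5 N down at 2.89 m → arm 1.06 m, τ = 172.5 × 1.06 = 182.9 N·m clockwise.
Net moment of existing loads = 166.1 N·m clockwise.
The sack of grain weighs 33.6 × 9.8 = 329.3 N and must supply an equal counterclockwise moment, so its lever arm about the fulcrum is 166.1 / 329.3 = 0.504 m.
That puts it at 1.83 − 0.504 = 1.33 m from the left end.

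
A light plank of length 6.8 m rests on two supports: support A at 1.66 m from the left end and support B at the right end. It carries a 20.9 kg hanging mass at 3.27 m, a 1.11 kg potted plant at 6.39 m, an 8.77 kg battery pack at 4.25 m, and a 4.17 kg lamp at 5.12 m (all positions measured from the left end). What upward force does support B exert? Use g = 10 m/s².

Choose support A as the axis so its reaction then has zero moment arm.
Hanging mass: 20.9 × 10 = 209 N down at 3.27 m → arm 1.61 m, τ = 209 × 1.61 = 336.5 N·m clockwise.
Potted plant: 1.11 × 10 = 11.1 N down at 6.39 m → arm 4.73 m, τ = 11.1 × 4.73 = 52.5 N·m clockwise.
Battery pack: 8.77 × 10 = 87.7 N down at 4.25 m → arm 2.59 m, τ = 87.7 × 2.59 = 227.1 N·m clockwise.
Lamp: 4.17 × 10 = 41.7 N down at 5.12 m → arm 3.46 m, τ = 41.7 × 3.46 = 144.3 N·m clockwise.
Net load moment about support A = 760.4 N·m clockwise.
Reaction R at support B is upward at 6.8 m, arm 5.14 m → moment R × 5.14 counterclockwise.
Στ = 0 ⇒ R × 5.14 = 760.4 ⇒ R = 148 N.

R_B ≈ 148 N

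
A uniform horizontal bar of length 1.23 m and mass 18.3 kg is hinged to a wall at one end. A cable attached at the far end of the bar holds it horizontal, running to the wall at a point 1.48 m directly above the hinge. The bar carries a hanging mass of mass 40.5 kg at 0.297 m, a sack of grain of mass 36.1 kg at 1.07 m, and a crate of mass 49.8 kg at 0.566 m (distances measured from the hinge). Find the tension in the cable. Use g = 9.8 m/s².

T ≈ 933 N

Take moments about the hinge.
Beam weight: 18.3 × 9.8 = 179.3 N down at 0.615 m → arm 0.615 m, τ = 179.3 × 0.615 = 110.3 N·m clockwise.
Hanging mass: 40.5 × 9.8 = 396.9 N down at 0.297 m → arm 0.297 m, τ = 396.9 × 0.297 = 117.9 N·m clockwise.
Sack of grain: 36.1 × 9.8 = 353.8 N down at 1.07 m → arm 1.07 m, τ = 353.8 × 1.07 = 378.6 N·m clockwise.
Crate: 49.8 × 9.8 = 488 N down at 0.566 m → arm 0.566 m, τ = 488 × 0.566 = 276.2 N·m clockwise.
Total clockwise load moment = 883 N·m.
The cable tension T acts at 1.23 m; only its component perpendicular to the bar, T sinθ, produces torque. sinθ = h/√(h²+d²) = 1.48/√(1.48²+1.23²) = 0.7691.
Balancing moments: T × 1.23 × 0.7691 = 883, giving T = 883 / 0.946 = 933 N.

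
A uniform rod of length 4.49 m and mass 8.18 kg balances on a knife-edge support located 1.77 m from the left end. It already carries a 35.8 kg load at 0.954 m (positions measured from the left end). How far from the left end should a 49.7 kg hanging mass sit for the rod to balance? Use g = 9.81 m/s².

x ≈ 2.28 m from the left end

Take moments about the knife-edge support (at 1.77 m from the left end).
Beam weight: 8.18 × 9.81 = 80.25 N down at 2.245 m → arm 0.475 m, τ = 80.25 × 0.475 = 38.12 N·m clockwise.
Load: 35.8 × 9.81 = 351.2 N down at 0.954 m → arm 0.816 m, τ = 351.2 × 0.816 = 286.6 N·m counterclockwise.
Net moment of existing loads = 248.5 N·m counterclockwise.
The hanging mass weighs 49.7 × 9.81 = 487.6 N and must supply an equal clockwise moment, so its lever arm about the knife-edge support is 248.5 / 487.6 = 0.51 m.
That puts it at 1.77 + 0.51 = 2.28 m from the left end.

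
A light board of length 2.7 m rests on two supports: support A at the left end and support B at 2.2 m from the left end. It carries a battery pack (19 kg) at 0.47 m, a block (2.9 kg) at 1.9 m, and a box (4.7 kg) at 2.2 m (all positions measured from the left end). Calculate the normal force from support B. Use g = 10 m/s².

Choose support A as the axis so its reaction then has zero moment arm.
Battery pack: 19 × 10 = 190 N down at 0.47 m → arm 0.47 m, τ = 190 × 0.47 = 89.3 N·m clockwise.
Block: 2.9 × 10 = 29 N down at 1.9 m → arm 1.9 m, τ = 29 × 1.9 = 55.1 N·m clockwise.
Box: 4.7 × 10 = 47 N down at 2.2 m → arm 2.2 m, τ = 47 × 2.2 = 103.4 N·m clockwise.
Net load moment about support A = 247.8 N·m clockwise.
Reaction R at support B is upward at 2.2 m, arm 2.2 m → moment R × 2.2 counterclockwise.
Setting net torque to zero: R × 2.2 = 247.8 → R = 113 N.

R_B ≈ 113 N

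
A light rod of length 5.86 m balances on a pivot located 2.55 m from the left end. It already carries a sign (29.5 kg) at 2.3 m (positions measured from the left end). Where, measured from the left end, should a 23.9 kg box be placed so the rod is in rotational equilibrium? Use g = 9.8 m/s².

x ≈ 2.86 m from the left end

Choose the pivot (at 2.55 m from the left end) as the axis so the support reaction has zero arm there.
Sign: 29.5 × 9.8 = 289.1 N down at 2.3 m → arm 0.25 m, τ = 289.1 × 0.25 = 72.28 N·m counterclockwise.
Net moment of existing loads = 72.28 N·m counterclockwise.
The box weighs 23.9 × 9.8 = 234.2 N and must supply an equal clockwise moment, so its lever arm about the pivot is 72.28 / 234.2 = 0.309 m.
That puts it at 2.55 + 0.309 = 2.86 m from the left end.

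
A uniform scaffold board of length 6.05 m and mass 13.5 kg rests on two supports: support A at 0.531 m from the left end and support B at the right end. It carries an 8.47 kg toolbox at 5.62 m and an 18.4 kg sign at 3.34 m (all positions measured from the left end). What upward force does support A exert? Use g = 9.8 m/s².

R_A ≈ 168 N

Sum moments about support B (its reaction then has zero moment arm).
Beam weight: 13.5 × 9.8 = 132.3 N down at 3.025 m → arm 3.025 m, τ = 132.3 × 3.025 = 400.2 N·m counterclockwise.
Toolbox: 8.47 × 9.8 = 83.01 N down at 5.62 m → arm 0.43 m, τ = 83.01 × 0.43 = 35.69 N·m counterclockwise.
Sign: 18.4 × 9.8 = 180.3 N down at 3.34 m → arm 2.71 m, τ = 180.3 × 2.71 = 488.6 N·m counterclockwise.
Net load moment about support B = 924.5 N·m counterclockwise.
Reaction R at support A is upward at 0.531 m, arm 5.519 m → moment R × 5.519 clockwise.
For rotational equilibrium, R × 5.519 = 924.5, so R = 168 N.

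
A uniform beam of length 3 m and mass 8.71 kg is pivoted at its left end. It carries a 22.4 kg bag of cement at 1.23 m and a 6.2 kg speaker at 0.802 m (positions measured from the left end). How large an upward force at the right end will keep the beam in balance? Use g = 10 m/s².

Taking torques about the left end:
Beam weight: 8.71 × 10 = 87.1 N down at 1.5 m → arm 1.5 m, τ = 87.1 × 1.5 = 130.6 N·m clockwise.
Bag of cement: 22.4 × 10 = 224 N down at 1.23 m → arm 1.23 m, τ = 224 × 1.23 = 275.5 N·m clockwise.
Speaker: 6.2 × 10 = 62 N down at 0.802 m → arm 0.802 m, τ = 62 × 0.802 = 49.72 N·m clockwise.
Net moment of the loads = 455.8 N·m clockwise.
The upward force F acts at the right end, arm 3 m, giving F × 3 counterclockwise.
Στ = 0 ⇒ F × 3 = 455.8 ⇒ F = 455.8 / 3 = 152 N.

F ≈ 152 N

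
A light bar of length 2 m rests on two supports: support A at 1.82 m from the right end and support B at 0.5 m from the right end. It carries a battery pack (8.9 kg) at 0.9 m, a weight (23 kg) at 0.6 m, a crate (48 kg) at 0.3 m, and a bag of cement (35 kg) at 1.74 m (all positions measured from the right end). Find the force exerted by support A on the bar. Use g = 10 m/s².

R_A ≈ 300 N

About support B:
Battery pack: 8.9 × 10 = 89 N down at 0.9 m → arm 0.4 m, τ = 89 × 0.4 = 35.6 N·m counterclockwise.
Weight: 23 × 10 = 230 N down at 0.6 m → arm 0.1 m, τ = 230 × 0.1 = 23 N·m counterclockwise.
Crate: 48 × 10 = 480 N down at 0.3 m → arm 0.2 m, τ = 480 × 0.2 = 96 N·m clockwise.
Bag of cement: 35 × 10 = 350 N down at 1.74 m → arm 1.24 m, τ = 350 × 1.24 = 434 N·m counterclockwise.
Net load moment about support B = 396.6 N·m counterclockwise.
Reaction R at support A is upward at 1.82 m, arm 1.32 m → moment R × 1.32 clockwise.
For rotational equilibrium, R × 1.32 = 396.6, so R = 300 N.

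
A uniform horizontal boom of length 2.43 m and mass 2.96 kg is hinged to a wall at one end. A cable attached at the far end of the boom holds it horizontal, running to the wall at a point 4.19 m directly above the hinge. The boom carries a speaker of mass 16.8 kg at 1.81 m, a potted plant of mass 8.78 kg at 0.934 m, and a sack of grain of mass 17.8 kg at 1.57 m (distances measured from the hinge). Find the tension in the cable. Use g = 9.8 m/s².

About the hinge:
Beam weight: 2.96 × 9.8 = 29.01 N down at 1.215 m → arm 1.215 m, τ = 29.01 × 1.215 = 35.25 N·m clockwise.
Speaker: 16.8 × 9.8 = 164.6 N down at 1.81 m → arm 1.81 m, τ = 164.6 × 1.81 = 297.9 N·m clockwise.
Potted plant: 8.78 × 9.8 = 86.04 N down at 0.934 m → arm 0.934 m, τ = 86.04 × 0.934 = 80.36 N·m clockwise.
Sack of grain: 17.8 × 9.8 = 174.4 N down at 1.57 m → arm 1.57 m, τ = 174.4 × 1.57 = 273.8 N·m clockwise.
Total clockwise load moment = 687.3 N·m.
The cable tension T acts at 2.43 m; only its component perpendicular to the boom, T sinθ, produces torque. sinθ = h/√(h²+d²) = 4.19/√(4.19²+2.43²) = 0.865.
Balancing moments: T × 2.43 × 0.865 = 687.3, giving T = 687.3 / 2.102 = 327 N.

T ≈ 327 N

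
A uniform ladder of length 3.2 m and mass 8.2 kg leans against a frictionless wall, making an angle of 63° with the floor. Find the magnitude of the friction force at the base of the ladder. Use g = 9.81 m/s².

f ≈ 20.5 N

About the foot of the ladder:
Ladder weight 8.2×9.81 = 80.44 N acts at 1.6 m along the ladder; its horizontal arm is 1.6·cos63° = 0.7264 m → τ = 58.43 N·m clockwise.
Wall normal N acts horizontally at the top; its moment arm is the height L sinθ = 3.2·sin63° = 2.851 m, counterclockwise.
Setting net torque to zero: N × 2.851 = 58.43 → N = 20.5 N.
ΣFx = 0: friction at the foot balances the wall's push, so f = N_wall = 20.5 N.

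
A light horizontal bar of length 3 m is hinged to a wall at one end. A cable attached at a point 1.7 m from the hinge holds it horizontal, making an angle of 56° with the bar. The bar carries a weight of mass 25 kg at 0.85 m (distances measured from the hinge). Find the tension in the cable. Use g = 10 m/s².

T ≈ 151 N

Taking torques about the hinge:
Weight: 25 × 10 = 250 N down at 0.85 m → arm 0.85 m, τ = 250 × 0.85 = 212.5 N·m clockwise.
Total clockwise load moment = 212.5 N·m.
The cable tension T acts at 1.7 m; only its component perpendicular to the bar, T sinθ, produces torque. sin 56° = 0.829.
Balancing moments: T × 1.7 × 0.829 = 212.5, giving T = 212.5 / 1.409 = 151 N.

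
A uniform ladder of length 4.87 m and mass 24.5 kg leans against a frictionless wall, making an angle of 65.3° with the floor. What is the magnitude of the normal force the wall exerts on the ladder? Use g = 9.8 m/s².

Take moments about the foot of the ladder.
Ladder weight 24.5×9.8 = 240.1 N acts at 2.435 m along the ladder; its horizontal arm is 2.435·cos65.3° = 1.018 m → τ = 244.4 N·m clockwise.
Wall normal N acts horizontally at the top; its moment arm is the height L sinθ = 4.87·sin65.3° = 4.424 m, counterclockwise.
Στ = 0 ⇒ N × 4.424 = 244.4 ⇒ N = 55.2 N.

N_wall ≈ 55.2 N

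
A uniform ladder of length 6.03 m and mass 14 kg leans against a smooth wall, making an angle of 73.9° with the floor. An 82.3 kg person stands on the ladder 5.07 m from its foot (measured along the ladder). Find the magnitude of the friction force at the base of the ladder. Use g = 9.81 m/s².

f ≈ 216 N

About the foot of the ladder:
Ladder weight 14×9.81 = 137.3 N acts at 3.015 m along the ladder; its horizontal arm is 3.015·cos73.9° = 0.8361 m → τ = 114.8 N·m clockwise.
Person: 82.3×9.81 = 807.4 N at 5.07 m → arm 1.406 m → τ = 1135 N·m clockwise.
Wall normal N acts horizontally at the top; its moment arm is the height L sinθ = 6.03·sin73.9° = 5.793 m, counterclockwise.
For rotational equilibrium, N × 5.793 = 1250, so N = 216 N.
ΣFx = 0: friction at the foot balances the wall's push, so f = N_wall = 216 N.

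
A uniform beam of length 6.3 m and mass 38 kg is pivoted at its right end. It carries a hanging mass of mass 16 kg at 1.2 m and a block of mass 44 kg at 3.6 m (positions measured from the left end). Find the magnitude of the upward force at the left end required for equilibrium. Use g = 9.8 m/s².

F ≈ 498 N

Choose the right end as the axis so the unknown pivot reaction has zero arm there.
Beam weight: 38 × 9.8 = 372.4 N down at 3.15 m → arm 3.15 m, τ = 372.4 × 3.15 = 1173 N·m counterclockwise.
Hanging mass: 16 × 9.8 = 156.8 N down at 1.2 m → arm 5.1 m, τ = 156.8 × 5.1 = 799.7 N·m counterclockwise.
Block: 44 × 9.8 = 431.2 N down at 3.6 m → arm 2.7 m, τ = 431.2 × 2.7 = 1164 N·m counterclockwise.
Net moment of the loads = 3137 N·m counterclockwise.
The upward force F acts at the left end, arm 6.3 m, giving F × 6.3 clockwise.
Balancing moments: F × 6.3 = 3137, giving F = 3137 / 6.3 = 498 N.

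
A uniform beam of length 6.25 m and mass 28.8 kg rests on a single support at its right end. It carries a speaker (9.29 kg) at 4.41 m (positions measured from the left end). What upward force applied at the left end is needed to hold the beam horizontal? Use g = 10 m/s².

F ≈ 171 N

Choose the right end as the axis so the unknown pivot reaction has zero arm there.
Beam weight: 28.8 × 10 = 288 N down at 3.125 m → arm 3.125 m, τ = 288 × 3.125 = 900 N·m counterclockwise.
Speaker: 9.29 × 10 = 92.9 N down at 4.41 m → arm 1.84 m, τ = 92.9 × 1.84 = 170.9 N·m counterclockwise.
Net moment of the loads = 1071 N·m counterclockwise.
The upward force F acts at the left end, arm 6.25 m, giving F × 6.25 clockwise.
For rotational equilibrium, F × 6.25 = 1071, so F = 1071 / 6.25 = 171 N.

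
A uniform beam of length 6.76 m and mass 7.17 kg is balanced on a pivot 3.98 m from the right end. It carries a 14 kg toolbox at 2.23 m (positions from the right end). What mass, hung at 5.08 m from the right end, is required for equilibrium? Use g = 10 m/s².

Take moments about the pivot (at 3.98 m from the right end).
Beam weight: 7.17 × 10 = 71.7 N down at 3.38 m → arm 0.6 m, τ = 71.7 × 0.6 = 43.02 N·m clockwise.
Toolbox: 14 × 10 = 140 N down at 2.23 m → arm 1.75 m, τ = 140 × 1.75 = 245 N·m clockwise.
Net moment of known loads = 288 N·m clockwise.
An unknown mass m at 5.08 m has arm 1.1 m; its moment is m·g·1.1 counterclockwise.
Setting net torque to zero: m × 10 × 1.1 = 288 → m = 288 / (10 × 1.1) = 26.2 kg.

m ≈ 26.2 kg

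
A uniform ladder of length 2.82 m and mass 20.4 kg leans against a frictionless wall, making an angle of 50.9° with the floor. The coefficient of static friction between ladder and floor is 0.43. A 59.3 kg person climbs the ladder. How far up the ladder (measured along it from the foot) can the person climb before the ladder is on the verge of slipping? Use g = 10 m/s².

Take moments about the foot of the ladder.
Ladder weight 20.4×10 = 204 N acts at 1.41 m along the ladder; its horizontal arm is 1.41·cos50.9° = 0.8893 m → τ = 181.4 N·m clockwise.
Person weight 59.3×10 = 593 N at distance d → arm d·cos50.9° → τ = 593·d·0.6307 clockwise.
Wall normal N at the top has arm L sinθ = 2.188 m counterclockwise, so Στ = 0 gives N·2.188 = 181.4 + 374·d.
ΣFy = 0 ⇒ N_floor = 797 N, so the maximum friction is μ_s·N_floor = 0.43×797 = 342.7 N. ΣFx = 0 ⇒ N_wall = f, so at the slipping point N = 342.7 N.
Substituting: 342.7×2.188 = 181.4 + 374·d ⇒ d = (749.8 − 181.4) / 374 = 1.52 m.

d ≈ 1.52 m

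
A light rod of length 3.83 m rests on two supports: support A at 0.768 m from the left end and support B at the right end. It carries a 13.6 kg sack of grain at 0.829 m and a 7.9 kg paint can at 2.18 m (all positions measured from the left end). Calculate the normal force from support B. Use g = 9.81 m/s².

Take moments about support A.
Sack of grain: 13.6 × 9.81 = 133.4 N down at 0.829 m → arm 0.061 m, τ = 133.4 × 0.061 = 8.137 N·m clockwise.
Paint can: 7.9 × 9.81 = 77.5 N down at 2.18 m → arm 1.412 m, τ = 77.5 × 1.412 = 109.4 N·m clockwise.
Net load moment about support A = 117.5 N·m clockwise.
Reaction R at support B is upward at 3.83 m, arm 3.062 m → moment R × 3.062 counterclockwise.
Balancing moments: R × 3.062 = 117.5, giving R = 38.4 N.

R_B ≈ 38.4 N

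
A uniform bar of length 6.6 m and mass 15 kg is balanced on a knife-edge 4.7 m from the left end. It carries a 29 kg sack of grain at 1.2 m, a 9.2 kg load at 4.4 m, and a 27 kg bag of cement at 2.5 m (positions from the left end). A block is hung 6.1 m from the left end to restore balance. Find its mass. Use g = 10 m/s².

About the knife-edge (at 4.7 m from the left end):
Beam weight: 15 × 10 = 150 N down at 3.3 m → arm 1.4 m, τ = 150 × 1.4 = 210 N·m counterclockwise.
Sack of grain: 29 × 10 = 290 N down at 1.2 m → arm 3.5 m, τ = 290 × 3.5 = 1015 N·m counterclockwise.
Load: 9.2 × 10 = 92 N down at 4.4 m → arm 0.3 m, τ = 92 × 0.3 = 27.6 N·m counterclockwise.
Bag of cement: 27 × 10 = 270 N down at 2.5 m → arm 2.2 m, τ = 270 × 2.2 = 594 N·m counterclockwise.
Net moment of known loads = 1847 N·m counterclockwise.
An unknown mass m at 6.1 m has arm 1.4 m; its moment is m·g·1.4 clockwise.
Στ = 0 ⇒ m × 10 × 1.4 = 1847 ⇒ m = 1847 / (10 × 1.4) = 132 kg.

m ≈ 132 kg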